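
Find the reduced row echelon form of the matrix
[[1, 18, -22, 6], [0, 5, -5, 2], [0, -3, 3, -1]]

Multiply ρ2 by 1/5.
  [ 1  18  -22    6 ]
  [ 0   1   -1  2/5 ]
  [ 0  -3    3   -1 ]
Add 3 times ρ2 to ρ3.
  [ 1  18  -22    6 ]
  [ 0   1   -1  2/5 ]
  [ 0   0    0  1/5 ]
Multiply ρ3 by 5.
  [ 1  18  -22    6 ]
  [ 0   1   -1  2/5 ]
  [ 0   0    0    1 ]
Subtract 2/5 times ρ3 from ρ2.
  [ 1  18  -22  6 ]
  [ 0   1   -1  0 ]
  [ 0   0    0  1 ]
Subtract 6 times ρ3 from ρ1.
  [ 1  18  -22  0 ]
  [ 0   1   -1  0 ]
  [ 0   0    0  1 ]
Subtract 18 times ρ2 from ρ1.
  [ 1  0  -4  0 ]
  [ 0  1  -1  0 ]
  [ 0  0   0  1 ]

[[1, 0, -4, 0], [0, 1, -1, 0], [0, 0, 0, 1]]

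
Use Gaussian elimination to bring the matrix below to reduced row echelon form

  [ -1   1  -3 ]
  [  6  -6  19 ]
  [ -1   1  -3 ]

r1 -> -1·r1
  [  1  -1   3 ]
  [  6  -6  19 ]
  [ -1   1  -3 ]
r2 -> r2 − 6·r1
  [  1  -1   3 ]
  [  0   0   1 ]
  [ -1   1  -3 ]
r3 -> r3 + r1
  [ 1  -1  3 ]
  [ 0   0  1 ]
  [ 0   0  0 ]
r1 -> r1 − 3·r2
  [ 1  -1  0 ]
  [ 0   0  1 ]
  [ 0   0  0 ]

[[1, -1, 0], [0, 0, 1], [0, 0, 0]]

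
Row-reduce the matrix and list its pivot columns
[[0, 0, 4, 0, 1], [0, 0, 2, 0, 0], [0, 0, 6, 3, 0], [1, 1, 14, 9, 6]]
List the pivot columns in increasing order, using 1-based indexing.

1, 3, 4, 5

R1 ↔ R4
  [ 1  1  14  9  6 ]
  [ 0  0   2  0  0 ]
  [ 0  0   6  3  0 ]
  [ 0  0   4  0  1 ]
R2 ← 1/2·R2
  [ 1  1  14  9  6 ]
  [ 0  0   1  0  0 ]
  [ 0  0   6  3  0 ]
  [ 0  0   4  0  1 ]
R3 ← R3 − 6·R2
  [ 1  1  14  9  6 ]
  [ 0  0   1  0  0 ]
  [ 0  0   0  3  0 ]
  [ 0  0   4  0  1 ]
R4 ← R4 − 4·R2
  [ 1  1  14  9  6 ]
  [ 0  0   1  0  0 ]
  [ 0  0   0  3  0 ]
  [ 0  0   0  0  1 ]
R3 ← 1/3·R3
  [ 1  1  14  9  6 ]
  [ 0  0   1  0  0 ]
  [ 0  0   0  1  0 ]
  [ 0  0   0  0  1 ]
R1 ← R1 − 6·R4
  [ 1  1  14  9  0 ]
  [ 0  0   1  0  0 ]
  [ 0  0   0  1  0 ]
  [ 0  0   0  0  1 ]
R1 ← R1 − 9·R3
  [ 1  1  14  0  0 ]
  [ 0  0   1  0  0 ]
  [ 0  0   0  1  0 ]
  [ 0  0   0  0  1 ]
R1 ← R1 − 14·R2
  [ 1  1  0  0  0 ]
  [ 0  0  1  0  0 ]
  [ 0  0  0  1  0 ]
  [ 0  0  0  0  1 ]
Pivot columns are the columns containing a leading 1.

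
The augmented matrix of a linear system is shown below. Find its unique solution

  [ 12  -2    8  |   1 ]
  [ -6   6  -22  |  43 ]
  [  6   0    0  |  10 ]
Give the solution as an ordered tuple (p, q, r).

R1 -> 1/12·R1
R2 -> R2 + 6·R1
R3 -> R3 − 6·R1
R2 -> 1/5·R2
R3 -> R3 − R2
R3 -> -5/2·R3
R2 -> R2 + 18/5·R3
R1 -> R1 − 2/3·R3
R1 -> R1 + 1/6·R2
Reading off the last column: p = 5/3, q = 3/2, r = -2.

(5/3, 3/2, -2)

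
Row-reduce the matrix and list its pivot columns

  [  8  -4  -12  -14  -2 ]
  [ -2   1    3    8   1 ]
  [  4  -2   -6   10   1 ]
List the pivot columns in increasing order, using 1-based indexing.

1, 4, 5

R1 -> 1/8·R1
  [  1  -1/2  -3/2  -7/4  -1/4 ]
  [ -2     1     3     8     1 ]
  [  4    -2    -6    10     1 ]
R2 -> R2 + 2·R1
  [ 1  -1/2  -3/2  -7/4  -1/4 ]
  [ 0     0     0   9/2   1/2 ]
  [ 4    -2    -6    10     1 ]
R3 -> R3 − 4·R1
  [ 1  -1/2  -3/2  -7/4  -1/4 ]
  [ 0     0     0   9/2   1/2 ]
  [ 0     0     0    17     2 ]
R2 -> 2/9·R2
  [ 1  -1/2  -3/2  -7/4  -1/4 ]
  [ 0     0     0     1   1/9 ]
  [ 0     0     0    17     2 ]
R3 -> R3 − 17·R2
  [ 1  -1/2  -3/2  -7/4  -1/4 ]
  [ 0     0     0     1   1/9 ]
  [ 0     0     0     0   1/9 ]
R3 -> 9·R3
  [ 1  -1/2  -3/2  -7/4  -1/4 ]
  [ 0     0     0     1   1/9 ]
  [ 0     0     0     0     1 ]
R2 -> R2 − 1/9·R3
  [ 1  -1/2  -3/2  -7/4  -1/4 ]
  [ 0     0     0     1     0 ]
  [ 0     0     0     0     1 ]
R1 -> R1 + 1/4·R3
  [ 1  -1/2  -3/2  -7/4  0 ]
  [ 0     0     0     1  0 ]
  [ 0     0     0     0  1 ]
R1 -> R1 + 7/4·R2
  [ 1  -1/2  -3/2  0  0 ]
  [ 0     0     0  1  0 ]
  [ 0     0     0  0  1 ]
Pivot columns are the columns containing a leading 1.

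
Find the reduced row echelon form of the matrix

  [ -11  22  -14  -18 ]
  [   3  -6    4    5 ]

[[1, -2, 0, 1], [0, 0, 1, 1/2]]

r1 -> -1/11·r1
  [ 1  -2  14/11  18/11 ]
  [ 3  -6      4      5 ]
r2 -> r2 − 3·r1
  [ 1  -2  14/11  18/11 ]
  [ 0   0   2/11   1/11 ]
r2 -> 11/2·r2
  [ 1  -2  14/11  18/11 ]
  [ 0   0      1    1/2 ]
r1 -> r1 − 14/11·r2
  [ 1  -2  0    1 ]
  [ 0   0  1  1/2 ]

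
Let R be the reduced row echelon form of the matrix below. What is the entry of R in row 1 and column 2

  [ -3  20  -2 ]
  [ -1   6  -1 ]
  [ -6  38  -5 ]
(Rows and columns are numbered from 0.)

ρ1 ← -1/3·ρ1
  [  1  -20/3  2/3 ]
  [ -1      6   -1 ]
  [ -6     38   -5 ]
ρ2 ← ρ2 + ρ1
  [  1  -20/3   2/3 ]
  [  0   -2/3  -1/3 ]
  [ -6     38    -5 ]
ρ3 ← ρ3 + 6·ρ1
  [ 1  -20/3   2/3 ]
  [ 0   -2/3  -1/3 ]
  [ 0     -2    -1 ]
ρ2 ← -3/2·ρ2
  [ 1  -20/3  2/3 ]
  [ 0      1  1/2 ]
  [ 0     -2   -1 ]
ρ3 ← ρ3 + 2·ρ2
  [ 1  -20/3  2/3 ]
  [ 0      1  1/2 ]
  [ 0      0    0 ]
ρ1 ← ρ1 + 20/3·ρ2
  [ 1  0    4 ]
  [ 0  1  1/2 ]
  [ 0  0    0 ]

1/2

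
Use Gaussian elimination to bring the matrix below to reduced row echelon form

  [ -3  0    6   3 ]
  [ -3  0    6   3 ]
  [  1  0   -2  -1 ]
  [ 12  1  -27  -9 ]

R1 ← -1/3·R1
  [  1  0   -2  -1 ]
  [ -3  0    6   3 ]
  [  1  0   -2  -1 ]
  [ 12  1  -27  -9 ]
R2 ← R2 + 3·R1
  [  1  0   -2  -1 ]
  [  0  0    0   0 ]
  [  1  0   -2  -1 ]
  [ 12  1  -27  -9 ]
R3 ← R3 − R1
  [  1  0   -2  -1 ]
  [  0  0    0   0 ]
  [  0  0    0   0 ]
  [ 12  1  -27  -9 ]
R4 ← R4 − 12·R1
  [ 1  0  -2  -1 ]
  [ 0  0   0   0 ]
  [ 0  0   0   0 ]
  [ 0  1  -3   3 ]
R2 ↔ R4
  [ 1  0  -2  -1 ]
  [ 0  1  -3   3 ]
  [ 0  0   0   0 ]
  [ 0  0   0   0 ]

[[1, 0, -2, -1], [0, 1, -3, 3], [0, 0, 0, 0], [0, 0, 0, 0]]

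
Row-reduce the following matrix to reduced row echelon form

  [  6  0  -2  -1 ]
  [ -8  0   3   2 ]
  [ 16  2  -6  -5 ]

R1 -> 1/6·R1
  [  1  0  -1/3  -1/6 ]
  [ -8  0     3     2 ]
  [ 16  2    -6    -5 ]
R2 -> R2 + 8·R1
  [  1  0  -1/3  -1/6 ]
  [  0  0   1/3   2/3 ]
  [ 16  2    -6    -5 ]
R3 -> R3 − 16·R1
  [ 1  0  -1/3  -1/6 ]
  [ 0  0   1/3   2/3 ]
  [ 0  2  -2/3  -7/3 ]
R2 ↔ R3
  [ 1  0  -1/3  -1/6 ]
  [ 0  2  -2/3  -7/3 ]
  [ 0  0   1/3   2/3 ]
R2 -> 1/2·R2
  [ 1  0  -1/3  -1/6 ]
  [ 0  1  -1/3  -7/6 ]
  [ 0  0   1/3   2/3 ]
R3 -> 3·R3
  [ 1  0  -1/3  -1/6 ]
  [ 0  1  -1/3  -7/6 ]
  [ 0  0     1     2 ]
R2 -> R2 + 1/3·R3
  [ 1  0  -1/3  -1/6 ]
  [ 0  1     0  -1/2 ]
  [ 0  0     1     2 ]
R1 -> R1 + 1/3·R3
  [ 1  0  0   1/2 ]
  [ 0  1  0  -1/2 ]
  [ 0  0  1     2 ]

[[1, 0, 0, 1/2], [0, 1, 0, -1/2], [0, 0, 1, 2]]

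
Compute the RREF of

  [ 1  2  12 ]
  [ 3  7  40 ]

[[1, 0, 4], [0, 1, 4]]

ρ2 -> ρ2 − 3·ρ1
  [ 1  2  12 ]
  [ 0  1   4 ]
ρ1 -> ρ1 − 2·ρ2
  [ 1  0  4 ]
  [ 0  1  4 ]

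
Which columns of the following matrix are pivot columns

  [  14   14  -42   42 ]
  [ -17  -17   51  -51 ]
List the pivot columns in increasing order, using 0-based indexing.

ρ1 -> 1/14·ρ1
  [   1    1  -3    3 ]
  [ -17  -17  51  -51 ]
ρ2 -> ρ2 + 17·ρ1
  [ 1  1  -3  3 ]
  [ 0  0   0  0 ]
Pivot columns are the columns containing a leading 1.

0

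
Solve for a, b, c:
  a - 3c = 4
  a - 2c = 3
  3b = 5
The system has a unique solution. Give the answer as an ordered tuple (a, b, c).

(1, 5/3, -1)

Form the augmented matrix and row-reduce:
  [ 1  0  -3  |  4 ]
  [ 1  0  -2  |  3 ]
  [ 0  3   0  |  5 ]
ρ2 ← ρ2 − ρ1
  [ 1  0  -3  |   4 ]
  [ 0  0   1  |  -1 ]
  [ 0  3   0  |   5 ]
ρ2 ↔ ρ3
  [ 1  0  -3  |   4 ]
  [ 0  3   0  |   5 ]
  [ 0  0   1  |  -1 ]
ρ2 ← 1/3·ρ2
  [ 1  0  -3  |    4 ]
  [ 0  1   0  |  5/3 ]
  [ 0  0   1  |   -1 ]
ρ1 ← ρ1 + 3·ρ3
  [ 1  0  0  |    1 ]
  [ 0  1  0  |  5/3 ]
  [ 0  0  1  |   -1 ]
Reading off the last column: a = 1, b = 5/3, c = -1.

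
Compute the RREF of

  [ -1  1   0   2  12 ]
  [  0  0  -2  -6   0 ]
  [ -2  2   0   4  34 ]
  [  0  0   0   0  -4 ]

Multiply ρ1 by -1.
  [  1  -1   0  -2  -12 ]
  [  0   0  -2  -6    0 ]
  [ -2   2   0   4   34 ]
  [  0   0   0   0   -4 ]
Add 2 times ρ1 to ρ3.
  [ 1  -1   0  -2  -12 ]
  [ 0   0  -2  -6    0 ]
  [ 0   0   0   0   10 ]
  [ 0   0   0   0   -4 ]
Multiply ρ2 by -1/2.
  [ 1  -1  0  -2  -12 ]
  [ 0   0  1   3    0 ]
  [ 0   0  0   0   10 ]
  [ 0   0  0   0   -4 ]
Multiply ρ3 by 1/10.
  [ 1  -1  0  -2  -12 ]
  [ 0   0  1   3    0 ]
  [ 0   0  0   0    1 ]
  [ 0   0  0   0   -4 ]
Add 4 times ρ3 to ρ4.
  [ 1  -1  0  -2  -12 ]
  [ 0   0  1   3    0 ]
  [ 0   0  0   0    1 ]
  [ 0   0  0   0    0 ]
Add 12 times ρ3 to ρ1.
  [ 1  -1  0  -2  0 ]
  [ 0   0  1   3  0 ]
  [ 0   0  0   0  1 ]
  [ 0   0  0   0  0 ]

[[1, -1, 0, -2, 0], [0, 0, 1, 3, 0], [0, 0, 0, 0, 1], [0, 0, 0, 0, 0]]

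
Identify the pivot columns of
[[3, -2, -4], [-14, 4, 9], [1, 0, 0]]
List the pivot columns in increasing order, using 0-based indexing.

0, 1, 2

Multiply R1 by 1/3.
  [   1  -2/3  -4/3 ]
  [ -14     4     9 ]
  [   1     0     0 ]
Add 14 times R1 to R2.
  [ 1   -2/3   -4/3 ]
  [ 0  -16/3  -29/3 ]
  [ 1      0      0 ]
Subtract R1 from R3.
  [ 1   -2/3   -4/3 ]
  [ 0  -16/3  -29/3 ]
  [ 0    2/3    4/3 ]
Multiply R2 by -3/16.
  [ 1  -2/3   -4/3 ]
  [ 0     1  29/16 ]
  [ 0   2/3    4/3 ]
Subtract 2/3 times R2 from R3.
  [ 1  -2/3   -4/3 ]
  [ 0     1  29/16 ]
  [ 0     0    1/8 ]
Multiply R3 by 8.
  [ 1  -2/3   -4/3 ]
  [ 0     1  29/16 ]
  [ 0     0      1 ]
Subtract 29/16 times R3 from R2.
  [ 1  -2/3  -4/3 ]
  [ 0     1     0 ]
  [ 0     0     1 ]
Add 4/3 times R3 to R1.
  [ 1  -2/3  0 ]
  [ 0     1  0 ]
  [ 0     0  1 ]
Add 2/3 times R2 to R1.
  [ 1  0  0 ]
  [ 0  1  0 ]
  [ 0  0  1 ]
Pivot columns are the columns containing a leading 1.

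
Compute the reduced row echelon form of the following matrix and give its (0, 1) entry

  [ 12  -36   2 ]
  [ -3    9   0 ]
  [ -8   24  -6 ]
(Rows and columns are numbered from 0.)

-3

R1 ← 1/12·R1
  [  1  -3  1/6 ]
  [ -3   9    0 ]
  [ -8  24   -6 ]
R2 ← R2 + 3·R1
  [  1  -3  1/6 ]
  [  0   0  1/2 ]
  [ -8  24   -6 ]
R3 ← R3 + 8·R1
  [ 1  -3    1/6 ]
  [ 0   0    1/2 ]
  [ 0   0  -14/3 ]
R2 ← 2·R2
  [ 1  -3    1/6 ]
  [ 0   0      1 ]
  [ 0   0  -14/3 ]
R3 ← R3 + 14/3·R2
  [ 1  -3  1/6 ]
  [ 0   0    1 ]
  [ 0   0    0 ]
R1 ← R1 − 1/6·R2
  [ 1  -3  0 ]
  [ 0   0  1 ]
  [ 0   0  0 ]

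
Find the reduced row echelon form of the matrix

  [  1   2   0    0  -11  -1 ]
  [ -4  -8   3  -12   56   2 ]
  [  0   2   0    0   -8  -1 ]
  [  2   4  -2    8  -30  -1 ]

R2 := R2 + 4·R1
  [ 1  2   0    0  -11  -1 ]
  [ 0  0   3  -12   12  -2 ]
  [ 0  2   0    0   -8  -1 ]
  [ 2  4  -2    8  -30  -1 ]
R4 := R4 − 2·R1
  [ 1  2   0    0  -11  -1 ]
  [ 0  0   3  -12   12  -2 ]
  [ 0  2   0    0   -8  -1 ]
  [ 0  0  -2    8   -8   1 ]
R2 <=> R3
  [ 1  2   0    0  -11  -1 ]
  [ 0  2   0    0   -8  -1 ]
  [ 0  0   3  -12   12  -2 ]
  [ 0  0  -2    8   -8   1 ]
R2 := 1/2·R2
  [ 1  2   0    0  -11    -1 ]
  [ 0  1   0    0   -4  -1/2 ]
  [ 0  0   3  -12   12    -2 ]
  [ 0  0  -2    8   -8     1 ]
R3 := 1/3·R3
  [ 1  2   0   0  -11    -1 ]
  [ 0  1   0   0   -4  -1/2 ]
  [ 0  0   1  -4    4  -2/3 ]
  [ 0  0  -2   8   -8     1 ]
R4 := R4 + 2·R3
  [ 1  2  0   0  -11    -1 ]
  [ 0  1  0   0   -4  -1/2 ]
  [ 0  0  1  -4    4  -2/3 ]
  [ 0  0  0   0    0  -1/3 ]
R4 := -3·R4
  [ 1  2  0   0  -11    -1 ]
  [ 0  1  0   0   -4  -1/2 ]
  [ 0  0  1  -4    4  -2/3 ]
  [ 0  0  0   0    0     1 ]
R3 := R3 + 2/3·R4
  [ 1  2  0   0  -11    -1 ]
  [ 0  1  0   0   -4  -1/2 ]
  [ 0  0  1  -4    4     0 ]
  [ 0  0  0   0    0     1 ]
R2 := R2 + 1/2·R4
  [ 1  2  0   0  -11  -1 ]
  [ 0  1  0   0   -4   0 ]
  [ 0  0  1  -4    4   0 ]
  [ 0  0  0   0    0   1 ]
R1 := R1 + R4
  [ 1  2  0   0  -11  0 ]
  [ 0  1  0   0   -4  0 ]
  [ 0  0  1  -4    4  0 ]
  [ 0  0  0   0    0  1 ]
R1 := R1 − 2·R2
  [ 1  0  0   0  -3  0 ]
  [ 0  1  0   0  -4  0 ]
  [ 0  0  1  -4   4  0 ]
  [ 0  0  0   0   0  1 ]

[[1, 0, 0, 0, -3, 0], [0, 1, 0, 0, -4, 0], [0, 0, 1, -4, 4, 0], [0, 0, 0, 0, 0, 1]]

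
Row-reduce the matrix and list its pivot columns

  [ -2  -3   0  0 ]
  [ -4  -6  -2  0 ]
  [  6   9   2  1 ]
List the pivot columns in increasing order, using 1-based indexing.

R1 -> -1/2·R1
  [  1  3/2   0  0 ]
  [ -4   -6  -2  0 ]
  [  6    9   2  1 ]
R2 -> R2 + 4·R1
  [ 1  3/2   0  0 ]
  [ 0    0  -2  0 ]
  [ 6    9   2  1 ]
R3 -> R3 − 6·R1
  [ 1  3/2   0  0 ]
  [ 0    0  -2  0 ]
  [ 0    0   2  1 ]
R2 -> -1/2·R2
  [ 1  3/2  0  0 ]
  [ 0    0  1  0 ]
  [ 0    0  2  1 ]
R3 -> R3 − 2·R2
  [ 1  3/2  0  0 ]
  [ 0    0  1  0 ]
  [ 0    0  0  1 ]
Pivot columns are the columns containing a leading 1.

1, 3, 4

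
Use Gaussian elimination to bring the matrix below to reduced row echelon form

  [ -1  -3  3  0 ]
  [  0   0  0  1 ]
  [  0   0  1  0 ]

R1 ← -1·R1
  [ 1  3  -3  0 ]
  [ 0  0   0  1 ]
  [ 0  0   1  0 ]
R2 <-> R3
  [ 1  3  -3  0 ]
  [ 0  0   1  0 ]
  [ 0  0   0  1 ]
R1 ← R1 + 3·R2
  [ 1  3  0  0 ]
  [ 0  0  1  0 ]
  [ 0  0  0  1 ]

[[1, 3, 0, 0], [0, 0, 1, 0], [0, 0, 0, 1]]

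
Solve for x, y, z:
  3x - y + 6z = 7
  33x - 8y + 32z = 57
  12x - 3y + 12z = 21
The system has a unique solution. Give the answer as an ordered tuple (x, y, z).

Form the augmented matrix and row-reduce:
  [  3  -1   6  |   7 ]
  [ 33  -8  32  |  57 ]
  [ 12  -3  12  |  21 ]
Multiply r1 by 1/3.
  [  1  -1/3   2  |  7/3 ]
  [ 33    -8  32  |   57 ]
  [ 12    -3  12  |   21 ]
Subtract 33 times r1 from r2.
  [  1  -1/3    2  |  7/3 ]
  [  0     3  -34  |  -20 ]
  [ 12    -3   12  |   21 ]
Subtract 12 times r1 from r3.
  [ 1  -1/3    2  |  7/3 ]
  [ 0     3  -34  |  -20 ]
  [ 0     1  -12  |   -7 ]
Multiply r2 by 1/3.
  [ 1  -1/3      2  |    7/3 ]
  [ 0     1  -34/3  |  -20/3 ]
  [ 0     1    -12  |     -7 ]
Subtract r2 from r3.
  [ 1  -1/3      2  |    7/3 ]
  [ 0     1  -34/3  |  -20/3 ]
  [ 0     0   -2/3  |   -1/3 ]
Multiply r3 by -3/2.
  [ 1  -1/3      2  |    7/3 ]
  [ 0     1  -34/3  |  -20/3 ]
  [ 0     0      1  |    1/2 ]
Add 34/3 times r3 to r2.
  [ 1  -1/3  2  |  7/3 ]
  [ 0     1  0  |   -1 ]
  [ 0     0  1  |  1/2 ]
Subtract 2 times r3 from r1.
  [ 1  -1/3  0  |  4/3 ]
  [ 0     1  0  |   -1 ]
  [ 0     0  1  |  1/2 ]
Add 1/3 times r2 to r1.
  [ 1  0  0  |    1 ]
  [ 0  1  0  |   -1 ]
  [ 0  0  1  |  1/2 ]
Reading off the last column: x = 1, y = -1, z = 1/2.

(1, -1, 1/2)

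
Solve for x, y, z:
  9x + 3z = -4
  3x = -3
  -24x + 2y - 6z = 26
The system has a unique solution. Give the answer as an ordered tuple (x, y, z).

Form the augmented matrix and row-reduce:
  [   9  0   3  |  -4 ]
  [   3  0   0  |  -3 ]
  [ -24  2  -6  |  26 ]
R1 := 1/9·R1
  [   1  0  1/3  |  -4/9 ]
  [   3  0    0  |    -3 ]
  [ -24  2   -6  |    26 ]
R2 := R2 − 3·R1
  [   1  0  1/3  |  -4/9 ]
  [   0  0   -1  |  -5/3 ]
  [ -24  2   -6  |    26 ]
R3 := R3 + 24·R1
  [ 1  0  1/3  |  -4/9 ]
  [ 0  0   -1  |  -5/3 ]
  [ 0  2    2  |  46/3 ]
R2 <-> R3
  [ 1  0  1/3  |  -4/9 ]
  [ 0  2    2  |  46/3 ]
  [ 0  0   -1  |  -5/3 ]
R2 := 1/2·R2
  [ 1  0  1/3  |  -4/9 ]
  [ 0  1    1  |  23/3 ]
  [ 0  0   -1  |  -5/3 ]
R3 := -1·R3
  [ 1  0  1/3  |  -4/9 ]
  [ 0  1    1  |  23/3 ]
  [ 0  0    1  |   5/3 ]
R2 := R2 − R3
  [ 1  0  1/3  |  -4/9 ]
  [ 0  1    0  |     6 ]
  [ 0  0    1  |   5/3 ]
R1 := R1 − 1/3·R3
  [ 1  0  0  |   -1 ]
  [ 0  1  0  |    6 ]
  [ 0  0  1  |  5/3 ]
Reading off the last column: x = -1, y = 6, z = 5/3.

(-1, 6, 5/3)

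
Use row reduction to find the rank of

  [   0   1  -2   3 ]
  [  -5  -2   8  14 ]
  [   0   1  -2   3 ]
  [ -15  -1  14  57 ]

r1 ↔ r2
  [  -5  -2   8  14 ]
  [   0   1  -2   3 ]
  [   0   1  -2   3 ]
  [ -15  -1  14  57 ]
r1 → -1/5·r1
  [   1  2/5  -8/5  -14/5 ]
  [   0    1    -2      3 ]
  [   0    1    -2      3 ]
  [ -15   -1    14     57 ]
r4 → r4 + 15·r1
  [ 1  2/5  -8/5  -14/5 ]
  [ 0    1    -2      3 ]
  [ 0    1    -2      3 ]
  [ 0    5   -10     15 ]
r3 → r3 − r2
  [ 1  2/5  -8/5  -14/5 ]
  [ 0    1    -2      3 ]
  [ 0    0     0      0 ]
  [ 0    5   -10     15 ]
r4 → r4 − 5·r2
  [ 1  2/5  -8/5  -14/5 ]
  [ 0    1    -2      3 ]
  [ 0    0     0      0 ]
  [ 0    0     0      0 ]
r1 → r1 − 2/5·r2
  [ 1  0  -4/5  -4 ]
  [ 0  1    -2   3 ]
  [ 0  0     0   0 ]
  [ 0  0     0   0 ]
The reduced form has 2 nonzero rows.

rank = 2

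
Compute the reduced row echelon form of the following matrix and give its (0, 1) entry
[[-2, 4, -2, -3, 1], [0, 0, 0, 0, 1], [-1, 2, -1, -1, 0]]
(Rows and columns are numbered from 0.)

Multiply R1 by -1/2.
Add R1 to R3.
Swap R2 and R3.
Multiply R2 by 2.
Add R3 to R2.
Add 1/2 times R3 to R1.
Subtract 3/2 times R2 from R1.

-2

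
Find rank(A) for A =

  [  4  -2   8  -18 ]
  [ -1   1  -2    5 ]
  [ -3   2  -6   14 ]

rank = 2

Multiply R1 by 1/4.
Add R1 to R2.
Add 3 times R1 to R3.
Multiply R2 by 2.
Subtract 1/2 times R2 from R3.
Add 1/2 times R2 to R1.
The reduced form has 2 nonzero rows.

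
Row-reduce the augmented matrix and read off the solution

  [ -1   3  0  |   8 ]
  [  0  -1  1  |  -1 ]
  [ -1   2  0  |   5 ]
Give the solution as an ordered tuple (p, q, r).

R1 -> -1·R1
  [  1  -3  0  |  -8 ]
  [  0  -1  1  |  -1 ]
  [ -1   2  0  |   5 ]
R3 -> R3 + R1
  [ 1  -3  0  |  -8 ]
  [ 0  -1  1  |  -1 ]
  [ 0  -1  0  |  -3 ]
R2 -> -1·R2
  [ 1  -3   0  |  -8 ]
  [ 0   1  -1  |   1 ]
  [ 0  -1   0  |  -3 ]
R3 -> R3 + R2
  [ 1  -3   0  |  -8 ]
  [ 0   1  -1  |   1 ]
  [ 0   0  -1  |  -2 ]
R3 -> -1·R3
  [ 1  -3   0  |  -8 ]
  [ 0   1  -1  |   1 ]
  [ 0   0   1  |   2 ]
R2 -> R2 + R3
  [ 1  -3  0  |  -8 ]
  [ 0   1  0  |   3 ]
  [ 0   0  1  |   2 ]
R1 -> R1 + 3·R2
  [ 1  0  0  |  1 ]
  [ 0  1  0  |  3 ]
  [ 0  0  1  |  2 ]
Reading off the last column: p = 1, q = 3, r = 2.

(1, 3, 2)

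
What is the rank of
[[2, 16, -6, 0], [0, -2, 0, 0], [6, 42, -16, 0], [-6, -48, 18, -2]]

rank = 4

R1 → 1/2·R1
  [  1    8   -3   0 ]
  [  0   -2    0   0 ]
  [  6   42  -16   0 ]
  [ -6  -48   18  -2 ]
R3 → R3 − 6·R1
  [  1    8  -3   0 ]
  [  0   -2   0   0 ]
  [  0   -6   2   0 ]
  [ -6  -48  18  -2 ]
R4 → R4 + 6·R1
  [ 1   8  -3   0 ]
  [ 0  -2   0   0 ]
  [ 0  -6   2   0 ]
  [ 0   0   0  -2 ]
R2 → -1/2·R2
  [ 1   8  -3   0 ]
  [ 0   1   0   0 ]
  [ 0  -6   2   0 ]
  [ 0   0   0  -2 ]
R3 → R3 + 6·R2
  [ 1  8  -3   0 ]
  [ 0  1   0   0 ]
  [ 0  0   2   0 ]
  [ 0  0   0  -2 ]
R3 → 1/2·R3
  [ 1  8  -3   0 ]
  [ 0  1   0   0 ]
  [ 0  0   1   0 ]
  [ 0  0   0  -2 ]
R4 → -1/2·R4
  [ 1  8  -3  0 ]
  [ 0  1   0  0 ]
  [ 0  0   1  0 ]
  [ 0  0   0  1 ]
R1 → R1 + 3·R3
  [ 1  8  0  0 ]
  [ 0  1  0  0 ]
  [ 0  0  1  0 ]
  [ 0  0  0  1 ]
R1 → R1 − 8·R2
  [ 1  0  0  0 ]
  [ 0  1  0  0 ]
  [ 0  0  1  0 ]
  [ 0  0  0  1 ]
The reduced form has 4 nonzero rows.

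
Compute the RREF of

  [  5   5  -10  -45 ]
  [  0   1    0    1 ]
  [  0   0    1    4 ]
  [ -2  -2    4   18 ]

r1 := 1/5·r1
  [  1   1  -2  -9 ]
  [  0   1   0   1 ]
  [  0   0   1   4 ]
  [ -2  -2   4  18 ]
r4 := r4 + 2·r1
  [ 1  1  -2  -9 ]
  [ 0  1   0   1 ]
  [ 0  0   1   4 ]
  [ 0  0   0   0 ]
r1 := r1 + 2·r3
  [ 1  1  0  -1 ]
  [ 0  1  0   1 ]
  [ 0  0  1   4 ]
  [ 0  0  0   0 ]
r1 := r1 − r2
  [ 1  0  0  -2 ]
  [ 0  1  0   1 ]
  [ 0  0  1   4 ]
  [ 0  0  0   0 ]

[[1, 0, 0, -2], [0, 1, 0, 1], [0, 0, 1, 4], [0, 0, 0, 0]]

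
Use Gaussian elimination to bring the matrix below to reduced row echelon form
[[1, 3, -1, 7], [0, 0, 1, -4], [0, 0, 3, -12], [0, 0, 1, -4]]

[[1, 3, 0, 3], [0, 0, 1, -4], [0, 0, 0, 0], [0, 0, 0, 0]]

Subtract 3 times R2 from R3.
  [ 1  3  -1   7 ]
  [ 0  0   1  -4 ]
  [ 0  0   0   0 ]
  [ 0  0   1  -4 ]
Subtract R2 from R4.
  [ 1  3  -1   7 ]
  [ 0  0   1  -4 ]
  [ 0  0   0   0 ]
  [ 0  0   0   0 ]
Add R2 to R1.
  [ 1  3  0   3 ]
  [ 0  0  1  -4 ]
  [ 0  0  0   0 ]
  [ 0  0  0   0 ]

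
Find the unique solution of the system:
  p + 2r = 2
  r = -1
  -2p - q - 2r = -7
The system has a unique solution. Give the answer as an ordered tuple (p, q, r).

(4, 1, -1)

Form the augmented matrix and row-reduce:
  [  1   0   2  |   2 ]
  [  0   0   1  |  -1 ]
  [ -2  -1  -2  |  -7 ]
Add 2 times R1 to R3.
  [ 1   0  2  |   2 ]
  [ 0   0  1  |  -1 ]
  [ 0  -1  2  |  -3 ]
Swap R2 and R3.
  [ 1   0  2  |   2 ]
  [ 0  -1  2  |  -3 ]
  [ 0   0  1  |  -1 ]
Multiply R2 by -1.
  [ 1  0   2  |   2 ]
  [ 0  1  -2  |   3 ]
  [ 0  0   1  |  -1 ]
Add 2 times R3 to R2.
  [ 1  0  2  |   2 ]
  [ 0  1  0  |   1 ]
  [ 0  0  1  |  -1 ]
Subtract 2 times R3 from R1.
  [ 1  0  0  |   4 ]
  [ 0  1  0  |   1 ]
  [ 0  0  1  |  -1 ]
Reading off the last column: p = 4, q = 1, r = -1.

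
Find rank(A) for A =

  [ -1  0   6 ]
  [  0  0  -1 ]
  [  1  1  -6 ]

r1 → -1·r1
  [ 1  0  -6 ]
  [ 0  0  -1 ]
  [ 1  1  -6 ]
r3 → r3 − r1
  [ 1  0  -6 ]
  [ 0  0  -1 ]
  [ 0  1   0 ]
r2 <-> r3
  [ 1  0  -6 ]
  [ 0  1   0 ]
  [ 0  0  -1 ]
r3 → -1·r3
  [ 1  0  -6 ]
  [ 0  1   0 ]
  [ 0  0   1 ]
r1 → r1 + 6·r3
  [ 1  0  0 ]
  [ 0  1  0 ]
  [ 0  0  1 ]
The reduced form has 3 nonzero rows.

rank = 3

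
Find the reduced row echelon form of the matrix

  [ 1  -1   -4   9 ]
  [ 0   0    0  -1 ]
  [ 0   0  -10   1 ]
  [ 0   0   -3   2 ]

[[1, -1, 0, 0], [0, 0, 1, 0], [0, 0, 0, 1], [0, 0, 0, 0]]

Swap R2 and R3.
  [ 1  -1   -4   9 ]
  [ 0   0  -10   1 ]
  [ 0   0    0  -1 ]
  [ 0   0   -3   2 ]
Multiply R2 by -1/10.
  [ 1  -1  -4      9 ]
  [ 0   0   1  -1/10 ]
  [ 0   0   0     -1 ]
  [ 0   0  -3      2 ]
Add 3 times R2 to R4.
  [ 1  -1  -4      9 ]
  [ 0   0   1  -1/10 ]
  [ 0   0   0     -1 ]
  [ 0   0   0  17/10 ]
Multiply R3 by -1.
  [ 1  -1  -4      9 ]
  [ 0   0   1  -1/10 ]
  [ 0   0   0      1 ]
  [ 0   0   0  17/10 ]
Subtract 17/10 times R3 from R4.
  [ 1  -1  -4      9 ]
  [ 0   0   1  -1/10 ]
  [ 0   0   0      1 ]
  [ 0   0   0      0 ]
Add 1/10 times R3 to R2.
  [ 1  -1  -4  9 ]
  [ 0   0   1  0 ]
  [ 0   0   0  1 ]
  [ 0   0   0  0 ]
Subtract 9 times R3 from R1.
  [ 1  -1  -4  0 ]
  [ 0   0   1  0 ]
  [ 0   0   0  1 ]
  [ 0   0   0  0 ]
Add 4 times R2 to R1.
  [ 1  -1  0  0 ]
  [ 0   0  1  0 ]
  [ 0   0  0  1 ]
  [ 0   0  0  0 ]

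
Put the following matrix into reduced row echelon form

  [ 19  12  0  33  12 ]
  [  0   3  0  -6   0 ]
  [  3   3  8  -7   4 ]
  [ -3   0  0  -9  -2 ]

R1 -> 1/19·R1
  [  1  12/19  0  33/19  12/19 ]
  [  0      3  0     -6      0 ]
  [  3      3  8     -7      4 ]
  [ -3      0  0     -9     -2 ]
R3 -> R3 − 3·R1
  [  1  12/19  0    33/19  12/19 ]
  [  0      3  0       -6      0 ]
  [  0  21/19  8  -232/19  40/19 ]
  [ -3      0  0       -9     -2 ]
R4 -> R4 + 3·R1
  [ 1  12/19  0    33/19  12/19 ]
  [ 0      3  0       -6      0 ]
  [ 0  21/19  8  -232/19  40/19 ]
  [ 0  36/19  0   -72/19  -2/19 ]
R2 -> 1/3·R2
  [ 1  12/19  0    33/19  12/19 ]
  [ 0      1  0       -2      0 ]
  [ 0  21/19  8  -232/19  40/19 ]
  [ 0  36/19  0   -72/19  -2/19 ]
R3 -> R3 − 21/19·R2
  [ 1  12/19  0   33/19  12/19 ]
  [ 0      1  0      -2      0 ]
  [ 0      0  8     -10  40/19 ]
  [ 0  36/19  0  -72/19  -2/19 ]
R4 -> R4 − 36/19·R2
  [ 1  12/19  0  33/19  12/19 ]
  [ 0      1  0     -2      0 ]
  [ 0      0  8    -10  40/19 ]
  [ 0      0  0      0  -2/19 ]
R3 -> 1/8·R3
  [ 1  12/19  0  33/19  12/19 ]
  [ 0      1  0     -2      0 ]
  [ 0      0  1   -5/4   5/19 ]
  [ 0      0  0      0  -2/19 ]
R4 -> -19/2·R4
  [ 1  12/19  0  33/19  12/19 ]
  [ 0      1  0     -2      0 ]
  [ 0      0  1   -5/4   5/19 ]
  [ 0      0  0      0      1 ]
R3 -> R3 − 5/19·R4
  [ 1  12/19  0  33/19  12/19 ]
  [ 0      1  0     -2      0 ]
  [ 0      0  1   -5/4      0 ]
  [ 0      0  0      0      1 ]
R1 -> R1 − 12/19·R4
  [ 1  12/19  0  33/19  0 ]
  [ 0      1  0     -2  0 ]
  [ 0      0  1   -5/4  0 ]
  [ 0      0  0      0  1 ]
R1 -> R1 − 12/19·R2
  [ 1  0  0     3  0 ]
  [ 0  1  0    -2  0 ]
  [ 0  0  1  -5/4  0 ]
  [ 0  0  0     0  1 ]

[[1, 0, 0, 3, 0], [0, 1, 0, -2, 0], [0, 0, 1, -5/4, 0], [0, 0, 0, 0, 1]]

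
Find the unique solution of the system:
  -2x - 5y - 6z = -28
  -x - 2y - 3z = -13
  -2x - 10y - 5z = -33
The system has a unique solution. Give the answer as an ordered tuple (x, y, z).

Form the augmented matrix and row-reduce:
  [ -2   -5  -6  |  -28 ]
  [ -1   -2  -3  |  -13 ]
  [ -2  -10  -5  |  -33 ]
r1 := -1/2·r1
r2 := r2 + r1
r3 := r3 + 2·r1
r2 := 2·r2
r3 := r3 + 5·r2
r1 := r1 − 3·r3
r1 := r1 − 5/2·r2
Reading off the last column: x = -6, y = 2, z = 5.

(-6, 2, 5)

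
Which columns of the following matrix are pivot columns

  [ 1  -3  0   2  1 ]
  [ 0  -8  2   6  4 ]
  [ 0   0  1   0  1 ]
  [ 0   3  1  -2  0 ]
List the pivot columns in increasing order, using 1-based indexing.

R2 := -1/8·R2
  [ 1  -3     0     2     1 ]
  [ 0   1  -1/4  -3/4  -1/2 ]
  [ 0   0     1     0     1 ]
  [ 0   3     1    -2     0 ]
R4 := R4 − 3·R2
  [ 1  -3     0     2     1 ]
  [ 0   1  -1/4  -3/4  -1/2 ]
  [ 0   0     1     0     1 ]
  [ 0   0   7/4   1/4   3/2 ]
R4 := R4 − 7/4·R3
  [ 1  -3     0     2     1 ]
  [ 0   1  -1/4  -3/4  -1/2 ]
  [ 0   0     1     0     1 ]
  [ 0   0     0   1/4  -1/4 ]
R4 := 4·R4
  [ 1  -3     0     2     1 ]
  [ 0   1  -1/4  -3/4  -1/2 ]
  [ 0   0     1     0     1 ]
  [ 0   0     0     1    -1 ]
R2 := R2 + 3/4·R4
  [ 1  -3     0  2     1 ]
  [ 0   1  -1/4  0  -5/4 ]
  [ 0   0     1  0     1 ]
  [ 0   0     0  1    -1 ]
R1 := R1 − 2·R4
  [ 1  -3     0  0     3 ]
  [ 0   1  -1/4  0  -5/4 ]
  [ 0   0     1  0     1 ]
  [ 0   0     0  1    -1 ]
R2 := R2 + 1/4·R3
  [ 1  -3  0  0   3 ]
  [ 0   1  0  0  -1 ]
  [ 0   0  1  0   1 ]
  [ 0   0  0  1  -1 ]
R1 := R1 + 3·R2
  [ 1  0  0  0   0 ]
  [ 0  1  0  0  -1 ]
  [ 0  0  1  0   1 ]
  [ 0  0  0  1  -1 ]
Pivot columns are the columns containing a leading 1.

1, 2, 3, 4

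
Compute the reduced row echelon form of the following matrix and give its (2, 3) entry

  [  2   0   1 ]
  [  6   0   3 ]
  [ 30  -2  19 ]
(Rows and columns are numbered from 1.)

-2

R1 := 1/2·R1
R2 := R2 − 6·R1
R3 := R3 − 30·R1
R2 <=> R3
R2 := -1/2·R2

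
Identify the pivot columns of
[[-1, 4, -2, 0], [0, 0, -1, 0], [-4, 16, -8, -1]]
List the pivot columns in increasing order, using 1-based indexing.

1, 3, 4

R1 → -1·R1
  [  1  -4   2   0 ]
  [  0   0  -1   0 ]
  [ -4  16  -8  -1 ]
R3 → R3 + 4·R1
  [ 1  -4   2   0 ]
  [ 0   0  -1   0 ]
  [ 0   0   0  -1 ]
R2 → -1·R2
  [ 1  -4  2   0 ]
  [ 0   0  1   0 ]
  [ 0   0  0  -1 ]
R3 → -1·R3
  [ 1  -4  2  0 ]
  [ 0   0  1  0 ]
  [ 0   0  0  1 ]
R1 → R1 − 2·R2
  [ 1  -4  0  0 ]
  [ 0   0  1  0 ]
  [ 0   0  0  1 ]
Pivot columns are the columns containing a leading 1.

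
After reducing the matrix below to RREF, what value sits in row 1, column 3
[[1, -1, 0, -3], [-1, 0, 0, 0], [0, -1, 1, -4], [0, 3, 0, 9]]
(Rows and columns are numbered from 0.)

3

r2 → r2 + r1
  [ 1  -1  0  -3 ]
  [ 0  -1  0  -3 ]
  [ 0  -1  1  -4 ]
  [ 0   3  0   9 ]
r2 → -1·r2
  [ 1  -1  0  -3 ]
  [ 0   1  0   3 ]
  [ 0  -1  1  -4 ]
  [ 0   3  0   9 ]
r3 → r3 + r2
  [ 1  -1  0  -3 ]
  [ 0   1  0   3 ]
  [ 0   0  1  -1 ]
  [ 0   3  0   9 ]
r4 → r4 − 3·r2
  [ 1  -1  0  -3 ]
  [ 0   1  0   3 ]
  [ 0   0  1  -1 ]
  [ 0   0  0   0 ]
r1 → r1 + r2
  [ 1  0  0   0 ]
  [ 0  1  0   3 ]
  [ 0  0  1  -1 ]
  [ 0  0  0   0 ]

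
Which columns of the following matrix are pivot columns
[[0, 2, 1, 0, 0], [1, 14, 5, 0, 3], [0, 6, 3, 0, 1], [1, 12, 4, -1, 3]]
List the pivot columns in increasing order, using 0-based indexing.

r1 ↔ r2
  [ 1  14  5   0  3 ]
  [ 0   2  1   0  0 ]
  [ 0   6  3   0  1 ]
  [ 1  12  4  -1  3 ]
r4 ← r4 − r1
  [ 1  14   5   0  3 ]
  [ 0   2   1   0  0 ]
  [ 0   6   3   0  1 ]
  [ 0  -2  -1  -1  0 ]
r2 ← 1/2·r2
  [ 1  14    5   0  3 ]
  [ 0   1  1/2   0  0 ]
  [ 0   6    3   0  1 ]
  [ 0  -2   -1  -1  0 ]
r3 ← r3 − 6·r2
  [ 1  14    5   0  3 ]
  [ 0   1  1/2   0  0 ]
  [ 0   0    0   0  1 ]
  [ 0  -2   -1  -1  0 ]
r4 ← r4 + 2·r2
  [ 1  14    5   0  3 ]
  [ 0   1  1/2   0  0 ]
  [ 0   0    0   0  1 ]
  [ 0   0    0  -1  0 ]
r3 ↔ r4
  [ 1  14    5   0  3 ]
  [ 0   1  1/2   0  0 ]
  [ 0   0    0  -1  0 ]
  [ 0   0    0   0  1 ]
r3 ← -1·r3
  [ 1  14    5  0  3 ]
  [ 0   1  1/2  0  0 ]
  [ 0   0    0  1  0 ]
  [ 0   0    0  0  1 ]
r1 ← r1 − 3·r4
  [ 1  14    5  0  0 ]
  [ 0   1  1/2  0  0 ]
  [ 0   0    0  1  0 ]
  [ 0   0    0  0  1 ]
r1 ← r1 − 14·r2
  [ 1  0   -2  0  0 ]
  [ 0  1  1/2  0  0 ]
  [ 0  0    0  1  0 ]
  [ 0  0    0  0  1 ]
Pivot columns are the columns containing a leading 1.

0, 1, 3, 4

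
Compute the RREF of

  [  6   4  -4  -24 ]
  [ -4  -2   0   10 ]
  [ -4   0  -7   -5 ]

[[1, 0, 0, -4], [0, 1, 0, 3], [0, 0, 1, 3]]

ρ1 ← 1/6·ρ1
  [  1  2/3  -2/3  -4 ]
  [ -4   -2     0  10 ]
  [ -4    0    -7  -5 ]
ρ2 ← ρ2 + 4·ρ1
  [  1  2/3  -2/3  -4 ]
  [  0  2/3  -8/3  -6 ]
  [ -4    0    -7  -5 ]
ρ3 ← ρ3 + 4·ρ1
  [ 1  2/3   -2/3   -4 ]
  [ 0  2/3   -8/3   -6 ]
  [ 0  8/3  -29/3  -21 ]
ρ2 ← 3/2·ρ2
  [ 1  2/3   -2/3   -4 ]
  [ 0    1     -4   -9 ]
  [ 0  8/3  -29/3  -21 ]
ρ3 ← ρ3 − 8/3·ρ2
  [ 1  2/3  -2/3  -4 ]
  [ 0    1    -4  -9 ]
  [ 0    0     1   3 ]
ρ2 ← ρ2 + 4·ρ3
  [ 1  2/3  -2/3  -4 ]
  [ 0    1     0   3 ]
  [ 0    0     1   3 ]
ρ1 ← ρ1 + 2/3·ρ3
  [ 1  2/3  0  -2 ]
  [ 0    1  0   3 ]
  [ 0    0  1   3 ]
ρ1 ← ρ1 − 2/3·ρ2
  [ 1  0  0  -4 ]
  [ 0  1  0   3 ]
  [ 0  0  1   3 ]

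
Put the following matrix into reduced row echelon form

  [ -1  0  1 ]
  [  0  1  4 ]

R1 -> -1·R1
  [ 1  0  -1 ]
  [ 0  1   4 ]

[[1, 0, -1], [0, 1, 4]]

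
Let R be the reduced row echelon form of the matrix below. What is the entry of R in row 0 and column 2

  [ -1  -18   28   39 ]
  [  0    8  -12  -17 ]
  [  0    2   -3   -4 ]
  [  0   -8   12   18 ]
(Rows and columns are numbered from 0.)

-1

Multiply R1 by -1.
  [ 1  18  -28  -39 ]
  [ 0   8  -12  -17 ]
  [ 0   2   -3   -4 ]
  [ 0  -8   12   18 ]
Multiply R2 by 1/8.
  [ 1  18   -28    -39 ]
  [ 0   1  -3/2  -17/8 ]
  [ 0   2    -3     -4 ]
  [ 0  -8    12     18 ]
Subtract 2 times R2 from R3.
  [ 1  18   -28    -39 ]
  [ 0   1  -3/2  -17/8 ]
  [ 0   0     0    1/4 ]
  [ 0  -8    12     18 ]
Add 8 times R2 to R4.
  [ 1  18   -28    -39 ]
  [ 0   1  -3/2  -17/8 ]
  [ 0   0     0    1/4 ]
  [ 0   0     0      1 ]
Multiply R3 by 4.
  [ 1  18   -28    -39 ]
  [ 0   1  -3/2  -17/8 ]
  [ 0   0     0      1 ]
  [ 0   0     0      1 ]
Subtract R3 from R4.
  [ 1  18   -28    -39 ]
  [ 0   1  -3/2  -17/8 ]
  [ 0   0     0      1 ]
  [ 0   0     0      0 ]
Add 17/8 times R3 to R2.
  [ 1  18   -28  -39 ]
  [ 0   1  -3/2    0 ]
  [ 0   0     0    1 ]
  [ 0   0     0    0 ]
Add 39 times R3 to R1.
  [ 1  18   -28  0 ]
  [ 0   1  -3/2  0 ]
  [ 0   0     0  1 ]
  [ 0   0     0  0 ]
Subtract 18 times R2 from R1.
  [ 1  0    -1  0 ]
  [ 0  1  -3/2  0 ]
  [ 0  0     0  1 ]
  [ 0  0     0  0 ]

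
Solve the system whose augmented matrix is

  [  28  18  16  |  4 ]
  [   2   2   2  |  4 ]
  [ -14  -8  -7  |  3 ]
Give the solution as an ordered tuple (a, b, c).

(-3, 4, 1)

Multiply R1 by 1/28.
  [   1  9/14  4/7  |  1/7 ]
  [   2     2    2  |    4 ]
  [ -14    -8   -7  |    3 ]
Subtract 2 times R1 from R2.
  [   1  9/14  4/7  |   1/7 ]
  [   0   5/7  6/7  |  26/7 ]
  [ -14    -8   -7  |     3 ]
Add 14 times R1 to R3.
  [ 1  9/14  4/7  |   1/7 ]
  [ 0   5/7  6/7  |  26/7 ]
  [ 0     1    1  |     5 ]
Multiply R2 by 7/5.
  [ 1  9/14  4/7  |   1/7 ]
  [ 0     1  6/5  |  26/5 ]
  [ 0     1    1  |     5 ]
Subtract R2 from R3.
  [ 1  9/14   4/7  |   1/7 ]
  [ 0     1   6/5  |  26/5 ]
  [ 0     0  -1/5  |  -1/5 ]
Multiply R3 by -5.
  [ 1  9/14  4/7  |   1/7 ]
  [ 0     1  6/5  |  26/5 ]
  [ 0     0    1  |     1 ]
Subtract 6/5 times R3 from R2.
  [ 1  9/14  4/7  |  1/7 ]
  [ 0     1    0  |    4 ]
  [ 0     0    1  |    1 ]
Subtract 4/7 times R3 from R1.
  [ 1  9/14  0  |  -3/7 ]
  [ 0     1  0  |     4 ]
  [ 0     0  1  |     1 ]
Subtract 9/14 times R2 from R1.
  [ 1  0  0  |  -3 ]
  [ 0  1  0  |   4 ]
  [ 0  0  1  |   1 ]
Reading off the last column: a = -3, b = 4, c = 1.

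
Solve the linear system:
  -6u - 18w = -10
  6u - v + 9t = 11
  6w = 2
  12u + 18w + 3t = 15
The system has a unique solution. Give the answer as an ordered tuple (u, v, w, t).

Form the augmented matrix and row-reduce:
  [ -6   0  -18  0  |  -10 ]
  [  6  -1    0  9  |   11 ]
  [  0   0    6  0  |    2 ]
  [ 12   0   18  3  |   15 ]
ρ1 := -1/6·ρ1
  [  1   0   3  0  |  5/3 ]
  [  6  -1   0  9  |   11 ]
  [  0   0   6  0  |    2 ]
  [ 12   0  18  3  |   15 ]
ρ2 := ρ2 − 6·ρ1
  [  1   0    3  0  |  5/3 ]
  [  0  -1  -18  9  |    1 ]
  [  0   0    6  0  |    2 ]
  [ 12   0   18  3  |   15 ]
ρ4 := ρ4 − 12·ρ1
  [ 1   0    3  0  |  5/3 ]
  [ 0  -1  -18  9  |    1 ]
  [ 0   0    6  0  |    2 ]
  [ 0   0  -18  3  |   -5 ]
ρ2 := -1·ρ2
  [ 1  0    3   0  |  5/3 ]
  [ 0  1   18  -9  |   -1 ]
  [ 0  0    6   0  |    2 ]
  [ 0  0  -18   3  |   -5 ]
ρ3 := 1/6·ρ3
  [ 1  0    3   0  |  5/3 ]
  [ 0  1   18  -9  |   -1 ]
  [ 0  0    1   0  |  1/3 ]
  [ 0  0  -18   3  |   -5 ]
ρ4 := ρ4 + 18·ρ3
  [ 1  0   3   0  |  5/3 ]
  [ 0  1  18  -9  |   -1 ]
  [ 0  0   1   0  |  1/3 ]
  [ 0  0   0   3  |    1 ]
ρ4 := 1/3·ρ4
  [ 1  0   3   0  |  5/3 ]
  [ 0  1  18  -9  |   -1 ]
  [ 0  0   1   0  |  1/3 ]
  [ 0  0   0   1  |  1/3 ]
ρ2 := ρ2 + 9·ρ4
  [ 1  0   3  0  |  5/3 ]
  [ 0  1  18  0  |    2 ]
  [ 0  0   1  0  |  1/3 ]
  [ 0  0   0  1  |  1/3 ]
ρ2 := ρ2 − 18·ρ3
  [ 1  0  3  0  |  5/3 ]
  [ 0  1  0  0  |   -4 ]
  [ 0  0  1  0  |  1/3 ]
  [ 0  0  0  1  |  1/3 ]
ρ1 := ρ1 − 3·ρ3
  [ 1  0  0  0  |  2/3 ]
  [ 0  1  0  0  |   -4 ]
  [ 0  0  1  0  |  1/3 ]
  [ 0  0  0  1  |  1/3 ]
Reading off the last column: u = 2/3, v = -4, w = 1/3, t = 1/3.

(2/3, -4, 1/3, 1/3)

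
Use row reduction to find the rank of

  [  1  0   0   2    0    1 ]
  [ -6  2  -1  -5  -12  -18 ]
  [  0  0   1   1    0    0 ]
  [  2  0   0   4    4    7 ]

rank = 4

Add 6 times r1 to r2.
  [ 1  0   0  2    0    1 ]
  [ 0  2  -1  7  -12  -12 ]
  [ 0  0   1  1    0    0 ]
  [ 2  0   0  4    4    7 ]
Subtract 2 times r1 from r4.
  [ 1  0   0  2    0    1 ]
  [ 0  2  -1  7  -12  -12 ]
  [ 0  0   1  1    0    0 ]
  [ 0  0   0  0    4    5 ]
Multiply r2 by 1/2.
  [ 1  0     0    2   0   1 ]
  [ 0  1  -1/2  7/2  -6  -6 ]
  [ 0  0     1    1   0   0 ]
  [ 0  0     0    0   4   5 ]
Multiply r4 by 1/4.
  [ 1  0     0    2   0    1 ]
  [ 0  1  -1/2  7/2  -6   -6 ]
  [ 0  0     1    1   0    0 ]
  [ 0  0     0    0   1  5/4 ]
Add 6 times r4 to r2.
  [ 1  0     0    2  0    1 ]
  [ 0  1  -1/2  7/2  0  3/2 ]
  [ 0  0     1    1  0    0 ]
  [ 0  0     0    0  1  5/4 ]
Add 1/2 times r3 to r2.
  [ 1  0  0  2  0    1 ]
  [ 0  1  0  4  0  3/2 ]
  [ 0  0  1  1  0    0 ]
  [ 0  0  0  0  1  5/4 ]
The reduced form has 4 nonzero rows.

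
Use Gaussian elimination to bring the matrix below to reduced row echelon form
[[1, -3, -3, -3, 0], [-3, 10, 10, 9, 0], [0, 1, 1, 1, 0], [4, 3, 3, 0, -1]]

[[1, 0, 0, 0, 0], [0, 1, 1, 0, 0], [0, 0, 0, 1, 0], [0, 0, 0, 0, 1]]

Add 3 times R1 to R2.
Subtract 4 times R1 from R4.
Subtract R2 from R3.
Subtract 15 times R2 from R4.
Subtract 12 times R3 from R4.
Multiply R4 by -1.
Add 3 times R3 to R1.
Add 3 times R2 to R1.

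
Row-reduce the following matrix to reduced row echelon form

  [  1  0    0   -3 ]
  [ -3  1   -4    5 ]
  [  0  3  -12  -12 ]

[[1, 0, 0, -3], [0, 1, -4, -4], [0, 0, 0, 0]]

R2 → R2 + 3·R1
  [ 1  0    0   -3 ]
  [ 0  1   -4   -4 ]
  [ 0  3  -12  -12 ]
R3 → R3 − 3·R2
  [ 1  0   0  -3 ]
  [ 0  1  -4  -4 ]
  [ 0  0   0   0 ]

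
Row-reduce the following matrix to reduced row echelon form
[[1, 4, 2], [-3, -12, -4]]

[[1, 4, 0], [0, 0, 1]]

R2 -> R2 + 3·R1
  [ 1  4  2 ]
  [ 0  0  2 ]
R2 -> 1/2·R2
  [ 1  4  2 ]
  [ 0  0  1 ]
R1 -> R1 − 2·R2
  [ 1  4  0 ]
  [ 0  0  1 ]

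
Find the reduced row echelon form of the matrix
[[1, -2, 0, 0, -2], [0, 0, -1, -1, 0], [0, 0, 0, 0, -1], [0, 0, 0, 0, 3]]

Multiply R2 by -1.
Multiply R3 by -1.
Subtract 3 times R3 from R4.
Add 2 times R3 to R1.

[[1, -2, 0, 0, 0], [0, 0, 1, 1, 0], [0, 0, 0, 0, 1], [0, 0, 0, 0, 0]]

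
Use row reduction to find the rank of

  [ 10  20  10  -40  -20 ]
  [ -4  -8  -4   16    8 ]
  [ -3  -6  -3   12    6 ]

rank = 1

Multiply R1 by 1/10.
  [  1   2   1  -4  -2 ]
  [ -4  -8  -4  16   8 ]
  [ -3  -6  -3  12   6 ]
Add 4 times R1 to R2.
  [  1   2   1  -4  -2 ]
  [  0   0   0   0   0 ]
  [ -3  -6  -3  12   6 ]
Add 3 times R1 to R3.
  [ 1  2  1  -4  -2 ]
  [ 0  0  0   0   0 ]
  [ 0  0  0   0   0 ]
The reduced form has 1 nonzero row.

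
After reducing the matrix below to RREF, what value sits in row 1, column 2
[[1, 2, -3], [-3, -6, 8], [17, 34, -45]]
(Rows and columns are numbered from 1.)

2

Add 3 times R1 to R2.
  [  1   2   -3 ]
  [  0   0   -1 ]
  [ 17  34  -45 ]
Subtract 17 times R1 from R3.
  [ 1  2  -3 ]
  [ 0  0  -1 ]
  [ 0  0   6 ]
Multiply R2 by -1.
  [ 1  2  -3 ]
  [ 0  0   1 ]
  [ 0  0   6 ]
Subtract 6 times R2 from R3.
  [ 1  2  -3 ]
  [ 0  0   1 ]
  [ 0  0   0 ]
Add 3 times R2 to R1.
  [ 1  2  0 ]
  [ 0  0  1 ]
  [ 0  0  0 ]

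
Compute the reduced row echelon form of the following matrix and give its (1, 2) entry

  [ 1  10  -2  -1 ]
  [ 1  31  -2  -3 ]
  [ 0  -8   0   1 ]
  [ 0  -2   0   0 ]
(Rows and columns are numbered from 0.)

0

r2 → r2 − r1
  [ 1  10  -2  -1 ]
  [ 0  21   0  -2 ]
  [ 0  -8   0   1 ]
  [ 0  -2   0   0 ]
r2 → 1/21·r2
  [ 1  10  -2     -1 ]
  [ 0   1   0  -2/21 ]
  [ 0  -8   0      1 ]
  [ 0  -2   0      0 ]
r3 → r3 + 8·r2
  [ 1  10  -2     -1 ]
  [ 0   1   0  -2/21 ]
  [ 0   0   0   5/21 ]
  [ 0  -2   0      0 ]
r4 → r4 + 2·r2
  [ 1  10  -2     -1 ]
  [ 0   1   0  -2/21 ]
  [ 0   0   0   5/21 ]
  [ 0   0   0  -4/21 ]
r3 → 21/5·r3
  [ 1  10  -2     -1 ]
  [ 0   1   0  -2/21 ]
  [ 0   0   0      1 ]
  [ 0   0   0  -4/21 ]
r4 → r4 + 4/21·r3
  [ 1  10  -2     -1 ]
  [ 0   1   0  -2/21 ]
  [ 0   0   0      1 ]
  [ 0   0   0      0 ]
r2 → r2 + 2/21·r3
  [ 1  10  -2  -1 ]
  [ 0   1   0   0 ]
  [ 0   0   0   1 ]
  [ 0   0   0   0 ]
r1 → r1 + r3
  [ 1  10  -2  0 ]
  [ 0   1   0  0 ]
  [ 0   0   0  1 ]
  [ 0   0   0  0 ]
r1 → r1 − 10·r2
  [ 1  0  -2  0 ]
  [ 0  1   0  0 ]
  [ 0  0   0  1 ]
  [ 0  0   0  0 ]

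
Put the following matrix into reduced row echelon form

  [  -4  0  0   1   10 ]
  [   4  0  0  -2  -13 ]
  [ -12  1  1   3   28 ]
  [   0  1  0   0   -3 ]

r1 := -1/4·r1
  [   1  0  0  -1/4  -5/2 ]
  [   4  0  0    -2   -13 ]
  [ -12  1  1     3    28 ]
  [   0  1  0     0    -3 ]
r2 := r2 − 4·r1
  [   1  0  0  -1/4  -5/2 ]
  [   0  0  0    -1    -3 ]
  [ -12  1  1     3    28 ]
  [   0  1  0     0    -3 ]
r3 := r3 + 12·r1
  [ 1  0  0  -1/4  -5/2 ]
  [ 0  0  0    -1    -3 ]
  [ 0  1  1     0    -2 ]
  [ 0  1  0     0    -3 ]
r2 ↔ r3
  [ 1  0  0  -1/4  -5/2 ]
  [ 0  1  1     0    -2 ]
  [ 0  0  0    -1    -3 ]
  [ 0  1  0     0    -3 ]
r4 := r4 − r2
  [ 1  0   0  -1/4  -5/2 ]
  [ 0  1   1     0    -2 ]
  [ 0  0   0    -1    -3 ]
  [ 0  0  -1     0    -1 ]
r3 ↔ r4
  [ 1  0   0  -1/4  -5/2 ]
  [ 0  1   1     0    -2 ]
  [ 0  0  -1     0    -1 ]
  [ 0  0   0    -1    -3 ]
r3 := -1·r3
  [ 1  0  0  -1/4  -5/2 ]
  [ 0  1  1     0    -2 ]
  [ 0  0  1     0     1 ]
  [ 0  0  0    -1    -3 ]
r4 := -1·r4
  [ 1  0  0  -1/4  -5/2 ]
  [ 0  1  1     0    -2 ]
  [ 0  0  1     0     1 ]
  [ 0  0  0     1     3 ]
r1 := r1 + 1/4·r4
  [ 1  0  0  0  -7/4 ]
  [ 0  1  1  0    -2 ]
  [ 0  0  1  0     1 ]
  [ 0  0  0  1     3 ]
r2 := r2 − r3
  [ 1  0  0  0  -7/4 ]
  [ 0  1  0  0    -3 ]
  [ 0  0  1  0     1 ]
  [ 0  0  0  1     3 ]

[[1, 0, 0, 0, -7/4], [0, 1, 0, 0, -3], [0, 0, 1, 0, 1], [0, 0, 0, 1, 3]]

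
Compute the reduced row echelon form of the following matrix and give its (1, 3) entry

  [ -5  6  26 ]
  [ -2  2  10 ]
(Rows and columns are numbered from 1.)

-4

Multiply ρ1 by -1/5.
Add 2 times ρ1 to ρ2.
Multiply ρ2 by -5/2.
Add 6/5 times ρ2 to ρ1.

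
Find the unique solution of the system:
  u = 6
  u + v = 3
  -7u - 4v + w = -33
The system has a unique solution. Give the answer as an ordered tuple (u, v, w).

(6, -3, -3)

Form the augmented matrix and row-reduce:
  [  1   0  0  |    6 ]
  [  1   1  0  |    3 ]
  [ -7  -4  1  |  -33 ]
r2 ← r2 − r1
  [  1   0  0  |    6 ]
  [  0   1  0  |   -3 ]
  [ -7  -4  1  |  -33 ]
r3 ← r3 + 7·r1
  [ 1   0  0  |   6 ]
  [ 0   1  0  |  -3 ]
  [ 0  -4  1  |   9 ]
r3 ← r3 + 4·r2
  [ 1  0  0  |   6 ]
  [ 0  1  0  |  -3 ]
  [ 0  0  1  |  -3 ]
Reading off the last column: u = 6, v = -3, w = -3.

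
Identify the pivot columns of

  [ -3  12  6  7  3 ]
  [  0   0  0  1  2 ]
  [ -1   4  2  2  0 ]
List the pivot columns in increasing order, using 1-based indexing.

1, 4, 5

r1 -> -1/3·r1
  [  1  -4  -2  -7/3  -1 ]
  [  0   0   0     1   2 ]
  [ -1   4   2     2   0 ]
r3 -> r3 + r1
  [ 1  -4  -2  -7/3  -1 ]
  [ 0   0   0     1   2 ]
  [ 0   0   0  -1/3  -1 ]
r3 -> r3 + 1/3·r2
  [ 1  -4  -2  -7/3    -1 ]
  [ 0   0   0     1     2 ]
  [ 0   0   0     0  -1/3 ]
r3 -> -3·r3
  [ 1  -4  -2  -7/3  -1 ]
  [ 0   0   0     1   2 ]
  [ 0   0   0     0   1 ]
r2 -> r2 − 2·r3
  [ 1  -4  -2  -7/3  -1 ]
  [ 0   0   0     1   0 ]
  [ 0   0   0     0   1 ]
r1 -> r1 + r3
  [ 1  -4  -2  -7/3  0 ]
  [ 0   0   0     1  0 ]
  [ 0   0   0     0  1 ]
r1 -> r1 + 7/3·r2
  [ 1  -4  -2  0  0 ]
  [ 0   0   0  1  0 ]
  [ 0   0   0  0  1 ]
Pivot columns are the columns containing a leading 1.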